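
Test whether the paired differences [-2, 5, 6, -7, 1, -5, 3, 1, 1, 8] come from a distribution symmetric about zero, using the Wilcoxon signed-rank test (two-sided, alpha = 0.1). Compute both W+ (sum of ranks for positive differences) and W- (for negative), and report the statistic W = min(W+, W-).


Step 1: Drop any zero differences (none here) and take |d_i|.
|d| = [2, 5, 6, 7, 1, 5, 3, 1, 1, 8]
Step 2: Midrank |d_i| (ties get averaged ranks).
ranks: |2|->4, |5|->6.5, |6|->8, |7|->9, |1|->2, |5|->6.5, |3|->5, |1|->2, |1|->2, |8|->10
Step 3: Attach original signs; sum ranks with positive sign and with negative sign.
W+ = 6.5 + 8 + 2 + 5 + 2 + 2 + 10 = 35.5
W- = 4 + 9 + 6.5 = 19.5
(Check: W+ + W- = 55 should equal n(n+1)/2 = 55.)
Step 4: Test statistic W = min(W+, W-) = 19.5.
Step 5: Ties in |d|, so use the tie-corrected normal approximation.
        E[W] = n(n+1)/4 = 10*11/4 = 27.5.
        Tie groups: |d|=1 (t=3), |d|=5 (t=2); sum(t^3 - t) = 30.
        Var[W] = n(n+1)(2n+1)/24 - sum(t^3-t)/48 = 2310/24 - 30/48 = 95.625.
        z = (W - E[W]) / sqrt(Var[W]) = (19.5 - 27.5) / 9.7788 = -0.8181.
        Two-sided p = 2*Phi(z) = 0.413302.
Step 6: alpha = 0.1. fail to reject H0.

W+ = 35.5, W- = 19.5, W = min = 19.5, p = 0.413302, fail to reject H0.


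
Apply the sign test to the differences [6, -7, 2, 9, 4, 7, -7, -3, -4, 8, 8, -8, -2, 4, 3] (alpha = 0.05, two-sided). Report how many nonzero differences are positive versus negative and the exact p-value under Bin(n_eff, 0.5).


Step 1: Discard zero differences. Original n = 15; n_eff = number of nonzero differences = 15.
Nonzero differences (with sign): +6, -7, +2, +9, +4, +7, -7, -3, -4, +8, +8, -8, -2, +4, +3
Step 2: Count signs: positive = 9, negative = 6.
Step 3: Under H0: P(positive) = 0.5, so the number of positives S ~ Bin(15, 0.5).
Step 4: Two-sided exact p-value = sum of Bin(15,0.5) probabilities at or below the observed probability = 0.607239.
Step 5: alpha = 0.05. fail to reject H0.

n_eff = 15, pos = 9, neg = 6, p = 0.607239, fail to reject H0.


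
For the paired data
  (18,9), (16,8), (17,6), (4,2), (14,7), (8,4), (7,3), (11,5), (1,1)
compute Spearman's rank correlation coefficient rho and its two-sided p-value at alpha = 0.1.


Step 1: Rank x and y separately (midranks; no ties here).
rank(x): 18->9, 16->7, 17->8, 4->2, 14->6, 8->4, 7->3, 11->5, 1->1
rank(y): 9->9, 8->8, 6->6, 2->2, 7->7, 4->4, 3->3, 5->5, 1->1
Step 2: d_i = R_x(i) - R_y(i); compute d_i^2.
  (9-9)^2=0, (7-8)^2=1, (8-6)^2=4, (2-2)^2=0, (6-7)^2=1, (4-4)^2=0, (3-3)^2=0, (5-5)^2=0, (1-1)^2=0
sum(d^2) = 6.
Step 3: rho = 1 - 6*6 / (9*(9^2 - 1)) = 1 - 36/720 = 0.950000.
Step 4: Under H0, t = rho * sqrt((n-2)/(1-rho^2)) = 8.0495 ~ t(7).
Step 5: Two-sided p-value from the t-distribution with 7 df = 0.000088.
Step 6: alpha = 0.1. reject H0.

rho = 0.9500, p = 0.000088, reject H0 at alpha = 0.1.


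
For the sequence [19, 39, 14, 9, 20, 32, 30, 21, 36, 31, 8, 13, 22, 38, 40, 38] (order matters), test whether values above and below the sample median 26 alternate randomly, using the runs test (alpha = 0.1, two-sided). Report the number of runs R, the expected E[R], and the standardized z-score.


Step 1: Compute median = 26; label A = above, B = below.
Labels in order: BABBBAABAABBBAAA  (n_A = 8, n_B = 8)
Step 2: Count runs R = 8.
Step 3: Under H0 (random ordering), E[R] = 2*n_A*n_B/(n_A+n_B) + 1 = 2*8*8/16 + 1 = 9.0000.
        Var[R] = 2*n_A*n_B*(2*n_A*n_B - n_A - n_B) / ((n_A+n_B)^2 * (n_A+n_B-1)) = 14336/3840 = 3.7333.
        SD[R] = 1.9322.
Step 4: Continuity-corrected z = (R + 0.5 - E[R]) / SD[R] = (8 + 0.5 - 9.0000) / 1.9322 = -0.2588.
Step 5: Two-sided p-value via normal approximation = 2*(1 - Phi(|z|)) = 0.795809.
Step 6: alpha = 0.1. fail to reject H0.

R = 8, z = -0.2588, p = 0.795809, fail to reject H0.


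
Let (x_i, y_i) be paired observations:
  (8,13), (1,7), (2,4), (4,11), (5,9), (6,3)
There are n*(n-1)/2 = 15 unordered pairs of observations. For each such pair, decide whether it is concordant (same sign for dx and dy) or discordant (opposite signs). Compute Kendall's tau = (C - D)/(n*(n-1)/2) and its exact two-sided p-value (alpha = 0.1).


Step 1: Enumerate the 15 unordered pairs (i,j) with i<j and classify each by sign(x_j-x_i) * sign(y_j-y_i).
  (1,2):dx=-7,dy=-6->C; (1,3):dx=-6,dy=-9->C; (1,4):dx=-4,dy=-2->C; (1,5):dx=-3,dy=-4->C
  (1,6):dx=-2,dy=-10->C; (2,3):dx=+1,dy=-3->D; (2,4):dx=+3,dy=+4->C; (2,5):dx=+4,dy=+2->C
  (2,6):dx=+5,dy=-4->D; (3,4):dx=+2,dy=+7->C; (3,5):dx=+3,dy=+5->C; (3,6):dx=+4,dy=-1->D
  (4,5):dx=+1,dy=-2->D; (4,6):dx=+2,dy=-8->D; (5,6):dx=+1,dy=-6->D
Step 2: C = 9, D = 6, total pairs = 15.
Step 3: tau = (C - D)/(n(n-1)/2) = (9 - 6)/15 = 0.200000.
Step 4: Exact two-sided p-value (enumerate n! = 720 permutations of y under H0): p = 0.719444.
Step 5: alpha = 0.1. fail to reject H0.

tau_b = 0.2000 (C=9, D=6), p = 0.719444, fail to reject H0.


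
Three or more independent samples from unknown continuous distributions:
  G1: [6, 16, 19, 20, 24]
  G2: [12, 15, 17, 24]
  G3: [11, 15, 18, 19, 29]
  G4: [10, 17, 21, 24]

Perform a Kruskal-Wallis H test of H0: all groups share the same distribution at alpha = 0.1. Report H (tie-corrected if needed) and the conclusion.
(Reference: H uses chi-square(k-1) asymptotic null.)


Step 1: Combine all N = 18 observations and assign midranks.
sorted (value, group, rank): (6,G1,1), (10,G4,2), (11,G3,3), (12,G2,4), (15,G2,5.5), (15,G3,5.5), (16,G1,7), (17,G2,8.5), (17,G4,8.5), (18,G3,10), (19,G1,11.5), (19,G3,11.5), (20,G1,13), (21,G4,14), (24,G1,16), (24,G2,16), (24,G4,16), (29,G3,18)
Step 2: Sum ranks within each group.
R_1 = 48.5 (n_1 = 5)
R_2 = 34 (n_2 = 4)
R_3 = 48 (n_3 = 5)
R_4 = 40.5 (n_4 = 4)
Step 3: H = 12/(N(N+1)) * sum(R_i^2/n_i) - 3(N+1)
     = 12/(18*19) * (48.5^2/5 + 34^2/4 + 48^2/5 + 40.5^2/4) - 3*19
     = 0.035088 * 1630.31 - 57
     = 0.203947.
Step 4: Ties present; correction factor C = 1 - 42/(18^3 - 18) = 0.992776. Corrected H = 0.203947 / 0.992776 = 0.205431.
Step 5: Under H0, H ~ chi^2(3); p-value = 0.976708.
Step 6: alpha = 0.1. fail to reject H0.

H = 0.2054, df = 3, p = 0.976708, fail to reject H0.


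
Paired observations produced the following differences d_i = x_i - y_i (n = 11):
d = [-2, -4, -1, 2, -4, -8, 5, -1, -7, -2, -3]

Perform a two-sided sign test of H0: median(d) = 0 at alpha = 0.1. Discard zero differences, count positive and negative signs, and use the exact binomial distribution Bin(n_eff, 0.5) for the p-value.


Step 1: Discard zero differences. Original n = 11; n_eff = number of nonzero differences = 11.
Nonzero differences (with sign): -2, -4, -1, +2, -4, -8, +5, -1, -7, -2, -3
Step 2: Count signs: positive = 2, negative = 9.
Step 3: Under H0: P(positive) = 0.5, so the number of positives S ~ Bin(11, 0.5).
Step 4: Two-sided exact p-value = sum of Bin(11,0.5) probabilities at or below the observed probability = 0.065430.
Step 5: alpha = 0.1. reject H0.

n_eff = 11, pos = 2, neg = 9, p = 0.065430, reject H0.


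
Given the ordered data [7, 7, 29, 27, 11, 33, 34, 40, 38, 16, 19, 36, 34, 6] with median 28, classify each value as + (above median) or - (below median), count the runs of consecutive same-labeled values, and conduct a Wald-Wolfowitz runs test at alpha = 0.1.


Step 1: Compute median = 28; label A = above, B = below.
Labels in order: BBABBAAAABBAAB  (n_A = 7, n_B = 7)
Step 2: Count runs R = 7.
Step 3: Under H0 (random ordering), E[R] = 2*n_A*n_B/(n_A+n_B) + 1 = 2*7*7/14 + 1 = 8.0000.
        Var[R] = 2*n_A*n_B*(2*n_A*n_B - n_A - n_B) / ((n_A+n_B)^2 * (n_A+n_B-1)) = 8232/2548 = 3.2308.
        SD[R] = 1.7974.
Step 4: Continuity-corrected z = (R + 0.5 - E[R]) / SD[R] = (7 + 0.5 - 8.0000) / 1.7974 = -0.2782.
Step 5: Two-sided p-value via normal approximation = 2*(1 - Phi(|z|)) = 0.780879.
Step 6: alpha = 0.1. fail to reject H0.

R = 7, z = -0.2782, p = 0.780879, fail to reject H0.


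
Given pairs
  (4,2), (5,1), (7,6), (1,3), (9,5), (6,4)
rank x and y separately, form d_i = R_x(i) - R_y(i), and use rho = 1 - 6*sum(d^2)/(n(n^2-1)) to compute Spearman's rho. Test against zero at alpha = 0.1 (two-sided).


Step 1: Rank x and y separately (midranks; no ties here).
rank(x): 4->2, 5->3, 7->5, 1->1, 9->6, 6->4
rank(y): 2->2, 1->1, 6->6, 3->3, 5->5, 4->4
Step 2: d_i = R_x(i) - R_y(i); compute d_i^2.
  (2-2)^2=0, (3-1)^2=4, (5-6)^2=1, (1-3)^2=4, (6-5)^2=1, (4-4)^2=0
sum(d^2) = 10.
Step 3: rho = 1 - 6*10 / (6*(6^2 - 1)) = 1 - 60/210 = 0.714286.
Step 4: Under H0, t = rho * sqrt((n-2)/(1-rho^2)) = 2.0412 ~ t(4).
Step 5: Two-sided p-value from the t-distribution with 4 df = 0.110787.
Step 6: alpha = 0.1. fail to reject H0.

rho = 0.7143, p = 0.110787, fail to reject H0 at alpha = 0.1.


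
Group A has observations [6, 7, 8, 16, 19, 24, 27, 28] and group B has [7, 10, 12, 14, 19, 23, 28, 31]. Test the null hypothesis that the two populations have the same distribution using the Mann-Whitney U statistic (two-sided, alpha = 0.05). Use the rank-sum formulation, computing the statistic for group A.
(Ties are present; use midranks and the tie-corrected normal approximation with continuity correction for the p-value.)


Step 1: Combine and sort all 16 observations; assign midranks.
sorted (value, group): (6,X), (7,X), (7,Y), (8,X), (10,Y), (12,Y), (14,Y), (16,X), (19,X), (19,Y), (23,Y), (24,X), (27,X), (28,X), (28,Y), (31,Y)
ranks: 6->1, 7->2.5, 7->2.5, 8->4, 10->5, 12->6, 14->7, 16->8, 19->9.5, 19->9.5, 23->11, 24->12, 27->13, 28->14.5, 28->14.5, 31->16
Step 2: Rank sum for X: R1 = 1 + 2.5 + 4 + 8 + 9.5 + 12 + 13 + 14.5 = 64.5.
Step 3: U_X = R1 - n1(n1+1)/2 = 64.5 - 8*9/2 = 64.5 - 36 = 28.5.
       U_Y = n1*n2 - U_X = 64 - 28.5 = 35.5.
Step 4: Ties are present, so use the tie-corrected normal approximation (with continuity correction) for the p-value.
Step 5: p-value = 0.752184; compare to alpha = 0.05. fail to reject H0.

U_X = 28.5, p = 0.752184, fail to reject H0 at alpha = 0.05.


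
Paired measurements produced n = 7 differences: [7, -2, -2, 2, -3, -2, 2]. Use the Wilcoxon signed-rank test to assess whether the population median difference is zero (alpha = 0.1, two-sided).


Step 1: Drop any zero differences (none here) and take |d_i|.
|d| = [7, 2, 2, 2, 3, 2, 2]
Step 2: Midrank |d_i| (ties get averaged ranks).
ranks: |7|->7, |2|->3, |2|->3, |2|->3, |3|->6, |2|->3, |2|->3
Step 3: Attach original signs; sum ranks with positive sign and with negative sign.
W+ = 7 + 3 + 3 = 13
W- = 3 + 3 + 6 + 3 = 15
(Check: W+ + W- = 28 should equal n(n+1)/2 = 28.)
Step 4: Test statistic W = min(W+, W-) = 13.
Step 5: Ties in |d|, so use the tie-corrected normal approximation.
        E[W] = n(n+1)/4 = 7*8/4 = 14.
        Tie groups: |d|=2 (t=5); sum(t^3 - t) = 120.
        Var[W] = n(n+1)(2n+1)/24 - sum(t^3-t)/48 = 840/24 - 120/48 = 32.5.
        z = (W - E[W]) / sqrt(Var[W]) = (13 - 14) / 5.7009 = -0.1754.
        Two-sided p = 2*Phi(z) = 0.860756.
Step 6: alpha = 0.1. fail to reject H0.

W+ = 13, W- = 15, W = min = 13, p = 0.860756, fail to reject H0.


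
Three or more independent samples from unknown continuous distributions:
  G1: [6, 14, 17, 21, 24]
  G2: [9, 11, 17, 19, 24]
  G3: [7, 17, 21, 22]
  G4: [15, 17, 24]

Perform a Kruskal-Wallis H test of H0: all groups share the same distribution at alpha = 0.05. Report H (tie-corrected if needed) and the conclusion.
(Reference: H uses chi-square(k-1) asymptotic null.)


Step 1: Combine all N = 17 observations and assign midranks.
sorted (value, group, rank): (6,G1,1), (7,G3,2), (9,G2,3), (11,G2,4), (14,G1,5), (15,G4,6), (17,G1,8.5), (17,G2,8.5), (17,G3,8.5), (17,G4,8.5), (19,G2,11), (21,G1,12.5), (21,G3,12.5), (22,G3,14), (24,G1,16), (24,G2,16), (24,G4,16)
Step 2: Sum ranks within each group.
R_1 = 43 (n_1 = 5)
R_2 = 42.5 (n_2 = 5)
R_3 = 37 (n_3 = 4)
R_4 = 30.5 (n_4 = 3)
Step 3: H = 12/(N(N+1)) * sum(R_i^2/n_i) - 3(N+1)
     = 12/(17*18) * (43^2/5 + 42.5^2/5 + 37^2/4 + 30.5^2/3) - 3*18
     = 0.039216 * 1383.38 - 54
     = 0.250327.
Step 4: Ties present; correction factor C = 1 - 90/(17^3 - 17) = 0.981618. Corrected H = 0.250327 / 0.981618 = 0.255015.
Step 5: Under H0, H ~ chi^2(3); p-value = 0.968254.
Step 6: alpha = 0.05. fail to reject H0.

H = 0.2550, df = 3, p = 0.968254, fail to reject H0.


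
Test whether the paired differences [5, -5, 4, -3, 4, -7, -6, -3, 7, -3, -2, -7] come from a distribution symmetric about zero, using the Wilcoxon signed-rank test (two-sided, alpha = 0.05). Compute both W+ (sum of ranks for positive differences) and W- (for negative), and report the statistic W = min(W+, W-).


Step 1: Drop any zero differences (none here) and take |d_i|.
|d| = [5, 5, 4, 3, 4, 7, 6, 3, 7, 3, 2, 7]
Step 2: Midrank |d_i| (ties get averaged ranks).
ranks: |5|->7.5, |5|->7.5, |4|->5.5, |3|->3, |4|->5.5, |7|->11, |6|->9, |3|->3, |7|->11, |3|->3, |2|->1, |7|->11
Step 3: Attach original signs; sum ranks with positive sign and with negative sign.
W+ = 7.5 + 5.5 + 5.5 + 11 = 29.5
W- = 7.5 + 3 + 11 + 9 + 3 + 3 + 1 + 11 = 48.5
(Check: W+ + W- = 78 should equal n(n+1)/2 = 78.)
Step 4: Test statistic W = min(W+, W-) = 29.5.
Step 5: Ties in |d|, so use the tie-corrected normal approximation.
        E[W] = n(n+1)/4 = 12*13/4 = 39.
        Tie groups: |d|=3 (t=3), |d|=4 (t=2), |d|=5 (t=2), |d|=7 (t=3); sum(t^3 - t) = 60.
        Var[W] = n(n+1)(2n+1)/24 - sum(t^3-t)/48 = 3900/24 - 60/48 = 161.25.
        z = (W - E[W]) / sqrt(Var[W]) = (29.5 - 39) / 12.6984 = -0.7481.
        Two-sided p = 2*Phi(z) = 0.454385.
Step 6: alpha = 0.05. fail to reject H0.

W+ = 29.5, W- = 48.5, W = min = 29.5, p = 0.454385, fail to reject H0.


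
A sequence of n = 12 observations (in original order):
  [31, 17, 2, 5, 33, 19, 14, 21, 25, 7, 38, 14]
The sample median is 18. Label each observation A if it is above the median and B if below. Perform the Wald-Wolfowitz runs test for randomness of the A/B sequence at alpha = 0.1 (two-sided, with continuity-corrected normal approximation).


Step 1: Compute median = 18; label A = above, B = below.
Labels in order: ABBBAABAABAB  (n_A = 6, n_B = 6)
Step 2: Count runs R = 8.
Step 3: Under H0 (random ordering), E[R] = 2*n_A*n_B/(n_A+n_B) + 1 = 2*6*6/12 + 1 = 7.0000.
        Var[R] = 2*n_A*n_B*(2*n_A*n_B - n_A - n_B) / ((n_A+n_B)^2 * (n_A+n_B-1)) = 4320/1584 = 2.7273.
        SD[R] = 1.6514.
Step 4: Continuity-corrected z = (R - 0.5 - E[R]) / SD[R] = (8 - 0.5 - 7.0000) / 1.6514 = 0.3028.
Step 5: Two-sided p-value via normal approximation = 2*(1 - Phi(|z|)) = 0.762069.
Step 6: alpha = 0.1. fail to reject H0.

R = 8, z = 0.3028, p = 0.762069, fail to reject H0.


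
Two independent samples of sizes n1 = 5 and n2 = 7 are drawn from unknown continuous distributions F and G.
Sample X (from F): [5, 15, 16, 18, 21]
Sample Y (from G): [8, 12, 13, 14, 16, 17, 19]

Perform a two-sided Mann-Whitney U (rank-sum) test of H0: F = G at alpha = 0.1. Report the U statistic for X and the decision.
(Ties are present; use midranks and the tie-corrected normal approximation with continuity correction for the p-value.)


Step 1: Combine and sort all 12 observations; assign midranks.
sorted (value, group): (5,X), (8,Y), (12,Y), (13,Y), (14,Y), (15,X), (16,X), (16,Y), (17,Y), (18,X), (19,Y), (21,X)
ranks: 5->1, 8->2, 12->3, 13->4, 14->5, 15->6, 16->7.5, 16->7.5, 17->9, 18->10, 19->11, 21->12
Step 2: Rank sum for X: R1 = 1 + 6 + 7.5 + 10 + 12 = 36.5.
Step 3: U_X = R1 - n1(n1+1)/2 = 36.5 - 5*6/2 = 36.5 - 15 = 21.5.
       U_Y = n1*n2 - U_X = 35 - 21.5 = 13.5.
Step 4: Ties are present, so use the tie-corrected normal approximation (with continuity correction) for the p-value.
Step 5: p-value = 0.569088; compare to alpha = 0.1. fail to reject H0.

U_X = 21.5, p = 0.569088, fail to reject H0 at alpha = 0.1.


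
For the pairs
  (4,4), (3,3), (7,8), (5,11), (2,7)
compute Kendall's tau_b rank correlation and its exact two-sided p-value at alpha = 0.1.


Step 1: Enumerate the 10 unordered pairs (i,j) with i<j and classify each by sign(x_j-x_i) * sign(y_j-y_i).
  (1,2):dx=-1,dy=-1->C; (1,3):dx=+3,dy=+4->C; (1,4):dx=+1,dy=+7->C; (1,5):dx=-2,dy=+3->D
  (2,3):dx=+4,dy=+5->C; (2,4):dx=+2,dy=+8->C; (2,5):dx=-1,dy=+4->D; (3,4):dx=-2,dy=+3->D
  (3,5):dx=-5,dy=-1->C; (4,5):dx=-3,dy=-4->C
Step 2: C = 7, D = 3, total pairs = 10.
Step 3: tau = (C - D)/(n(n-1)/2) = (7 - 3)/10 = 0.400000.
Step 4: Exact two-sided p-value (enumerate n! = 120 permutations of y under H0): p = 0.483333.
Step 5: alpha = 0.1. fail to reject H0.

tau_b = 0.4000 (C=7, D=3), p = 0.483333, fail to reject H0.


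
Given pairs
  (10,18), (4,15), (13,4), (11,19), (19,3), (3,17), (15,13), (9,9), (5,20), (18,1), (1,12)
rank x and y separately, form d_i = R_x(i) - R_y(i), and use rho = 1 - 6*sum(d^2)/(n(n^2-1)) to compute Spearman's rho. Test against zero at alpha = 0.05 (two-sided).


Step 1: Rank x and y separately (midranks; no ties here).
rank(x): 10->6, 4->3, 13->8, 11->7, 19->11, 3->2, 15->9, 9->5, 5->4, 18->10, 1->1
rank(y): 18->9, 15->7, 4->3, 19->10, 3->2, 17->8, 13->6, 9->4, 20->11, 1->1, 12->5
Step 2: d_i = R_x(i) - R_y(i); compute d_i^2.
  (6-9)^2=9, (3-7)^2=16, (8-3)^2=25, (7-10)^2=9, (11-2)^2=81, (2-8)^2=36, (9-6)^2=9, (5-4)^2=1, (4-11)^2=49, (10-1)^2=81, (1-5)^2=16
sum(d^2) = 332.
Step 3: rho = 1 - 6*332 / (11*(11^2 - 1)) = 1 - 1992/1320 = -0.509091.
Step 4: Under H0, t = rho * sqrt((n-2)/(1-rho^2)) = -1.7744 ~ t(9).
Step 5: Two-sided p-value from the t-distribution with 9 df = 0.109737.
Step 6: alpha = 0.05. fail to reject H0.

rho = -0.5091, p = 0.109737, fail to reject H0 at alpha = 0.05.


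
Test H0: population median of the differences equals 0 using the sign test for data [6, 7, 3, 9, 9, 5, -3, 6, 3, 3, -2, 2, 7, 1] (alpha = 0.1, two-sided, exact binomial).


Step 1: Discard zero differences. Original n = 14; n_eff = number of nonzero differences = 14.
Nonzero differences (with sign): +6, +7, +3, +9, +9, +5, -3, +6, +3, +3, -2, +2, +7, +1
Step 2: Count signs: positive = 12, negative = 2.
Step 3: Under H0: P(positive) = 0.5, so the number of positives S ~ Bin(14, 0.5).
Step 4: Two-sided exact p-value = sum of Bin(14,0.5) probabilities at or below the observed probability = 0.012939.
Step 5: alpha = 0.1. reject H0.

n_eff = 14, pos = 12, neg = 2, p = 0.012939, reject H0.


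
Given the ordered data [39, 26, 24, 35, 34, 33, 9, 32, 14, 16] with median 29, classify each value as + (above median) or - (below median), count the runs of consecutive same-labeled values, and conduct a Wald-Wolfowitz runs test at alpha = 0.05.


Step 1: Compute median = 29; label A = above, B = below.
Labels in order: ABBAAABABB  (n_A = 5, n_B = 5)
Step 2: Count runs R = 6.
Step 3: Under H0 (random ordering), E[R] = 2*n_A*n_B/(n_A+n_B) + 1 = 2*5*5/10 + 1 = 6.0000.
        Var[R] = 2*n_A*n_B*(2*n_A*n_B - n_A - n_B) / ((n_A+n_B)^2 * (n_A+n_B-1)) = 2000/900 = 2.2222.
        SD[R] = 1.4907.
Step 4: R = E[R], so z = 0 with no continuity correction.
Step 5: Two-sided p-value via normal approximation = 2*(1 - Phi(|z|)) = 1.000000.
Step 6: alpha = 0.05. fail to reject H0.

R = 6, z = 0.0000, p = 1.000000, fail to reject H0.


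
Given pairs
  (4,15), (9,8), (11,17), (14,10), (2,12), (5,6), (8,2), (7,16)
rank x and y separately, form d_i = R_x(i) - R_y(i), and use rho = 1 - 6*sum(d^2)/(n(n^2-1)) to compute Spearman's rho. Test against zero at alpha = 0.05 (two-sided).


Step 1: Rank x and y separately (midranks; no ties here).
rank(x): 4->2, 9->6, 11->7, 14->8, 2->1, 5->3, 8->5, 7->4
rank(y): 15->6, 8->3, 17->8, 10->4, 12->5, 6->2, 2->1, 16->7
Step 2: d_i = R_x(i) - R_y(i); compute d_i^2.
  (2-6)^2=16, (6-3)^2=9, (7-8)^2=1, (8-4)^2=16, (1-5)^2=16, (3-2)^2=1, (5-1)^2=16, (4-7)^2=9
sum(d^2) = 84.
Step 3: rho = 1 - 6*84 / (8*(8^2 - 1)) = 1 - 504/504 = 0.000000.
Step 4: Under H0, t = rho * sqrt((n-2)/(1-rho^2)) = 0.0000 ~ t(6).
Step 5: Two-sided p-value from the t-distribution with 6 df = 1.000000.
Step 6: alpha = 0.05. fail to reject H0.

rho = 0.0000, p = 1.000000, fail to reject H0 at alpha = 0.05.


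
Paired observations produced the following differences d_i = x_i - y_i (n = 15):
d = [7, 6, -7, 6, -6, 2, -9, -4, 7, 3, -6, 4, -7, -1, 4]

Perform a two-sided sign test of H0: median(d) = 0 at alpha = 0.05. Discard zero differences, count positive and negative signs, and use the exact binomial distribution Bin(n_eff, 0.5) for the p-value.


Step 1: Discard zero differences. Original n = 15; n_eff = number of nonzero differences = 15.
Nonzero differences (with sign): +7, +6, -7, +6, -6, +2, -9, -4, +7, +3, -6, +4, -7, -1, +4
Step 2: Count signs: positive = 8, negative = 7.
Step 3: Under H0: P(positive) = 0.5, so the number of positives S ~ Bin(15, 0.5).
Step 4: Two-sided exact p-value = sum of Bin(15,0.5) probabilities at or below the observed probability = 1.000000.
Step 5: alpha = 0.05. fail to reject H0.

n_eff = 15, pos = 8, neg = 7, p = 1.000000, fail to reject H0.


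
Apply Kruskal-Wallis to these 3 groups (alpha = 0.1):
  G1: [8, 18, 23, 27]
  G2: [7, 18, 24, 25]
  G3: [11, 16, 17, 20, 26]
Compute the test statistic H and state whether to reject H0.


Step 1: Combine all N = 13 observations and assign midranks.
sorted (value, group, rank): (7,G2,1), (8,G1,2), (11,G3,3), (16,G3,4), (17,G3,5), (18,G1,6.5), (18,G2,6.5), (20,G3,8), (23,G1,9), (24,G2,10), (25,G2,11), (26,G3,12), (27,G1,13)
Step 2: Sum ranks within each group.
R_1 = 30.5 (n_1 = 4)
R_2 = 28.5 (n_2 = 4)
R_3 = 32 (n_3 = 5)
Step 3: H = 12/(N(N+1)) * sum(R_i^2/n_i) - 3(N+1)
     = 12/(13*14) * (30.5^2/4 + 28.5^2/4 + 32^2/5) - 3*14
     = 0.065934 * 640.425 - 42
     = 0.225824.
Step 4: Ties present; correction factor C = 1 - 6/(13^3 - 13) = 0.997253. Corrected H = 0.225824 / 0.997253 = 0.226446.
Step 5: Under H0, H ~ chi^2(2); p-value = 0.892951.
Step 6: alpha = 0.1. fail to reject H0.

H = 0.2264, df = 2, p = 0.892951, fail to reject H0.


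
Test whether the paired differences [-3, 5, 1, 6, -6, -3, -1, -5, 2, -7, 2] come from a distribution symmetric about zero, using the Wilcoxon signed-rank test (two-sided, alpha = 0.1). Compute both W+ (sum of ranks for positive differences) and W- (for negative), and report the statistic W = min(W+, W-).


Step 1: Drop any zero differences (none here) and take |d_i|.
|d| = [3, 5, 1, 6, 6, 3, 1, 5, 2, 7, 2]
Step 2: Midrank |d_i| (ties get averaged ranks).
ranks: |3|->5.5, |5|->7.5, |1|->1.5, |6|->9.5, |6|->9.5, |3|->5.5, |1|->1.5, |5|->7.5, |2|->3.5, |7|->11, |2|->3.5
Step 3: Attach original signs; sum ranks with positive sign and with negative sign.
W+ = 7.5 + 1.5 + 9.5 + 3.5 + 3.5 = 25.5
W- = 5.5 + 9.5 + 5.5 + 1.5 + 7.5 + 11 = 40.5
(Check: W+ + W- = 66 should equal n(n+1)/2 = 66.)
Step 4: Test statistic W = min(W+, W-) = 25.5.
Step 5: Ties in |d|, so use the tie-corrected normal approximation.
        E[W] = n(n+1)/4 = 11*12/4 = 33.
        Tie groups: |d|=1 (t=2), |d|=2 (t=2), |d|=3 (t=2), |d|=5 (t=2), |d|=6 (t=2); sum(t^3 - t) = 30.
        Var[W] = n(n+1)(2n+1)/24 - sum(t^3-t)/48 = 3036/24 - 30/48 = 125.875.
        z = (W - E[W]) / sqrt(Var[W]) = (25.5 - 33) / 11.2194 = -0.6685.
        Two-sided p = 2*Phi(z) = 0.503824.
Step 6: alpha = 0.1. fail to reject H0.

W+ = 25.5, W- = 40.5, W = min = 25.5, p = 0.503824, fail to reject H0.


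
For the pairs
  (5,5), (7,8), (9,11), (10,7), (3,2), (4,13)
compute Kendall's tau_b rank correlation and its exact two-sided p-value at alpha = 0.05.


Step 1: Enumerate the 15 unordered pairs (i,j) with i<j and classify each by sign(x_j-x_i) * sign(y_j-y_i).
  (1,2):dx=+2,dy=+3->C; (1,3):dx=+4,dy=+6->C; (1,4):dx=+5,dy=+2->C; (1,5):dx=-2,dy=-3->C
  (1,6):dx=-1,dy=+8->D; (2,3):dx=+2,dy=+3->C; (2,4):dx=+3,dy=-1->D; (2,5):dx=-4,dy=-6->C
  (2,6):dx=-3,dy=+5->D; (3,4):dx=+1,dy=-4->D; (3,5):dx=-6,dy=-9->C; (3,6):dx=-5,dy=+2->D
  (4,5):dx=-7,dy=-5->C; (4,6):dx=-6,dy=+6->D; (5,6):dx=+1,dy=+11->C
Step 2: C = 9, D = 6, total pairs = 15.
Step 3: tau = (C - D)/(n(n-1)/2) = (9 - 6)/15 = 0.200000.
Step 4: Exact two-sided p-value (enumerate n! = 720 permutations of y under H0): p = 0.719444.
Step 5: alpha = 0.05. fail to reject H0.

tau_b = 0.2000 (C=9, D=6), p = 0.719444, fail to reject H0.


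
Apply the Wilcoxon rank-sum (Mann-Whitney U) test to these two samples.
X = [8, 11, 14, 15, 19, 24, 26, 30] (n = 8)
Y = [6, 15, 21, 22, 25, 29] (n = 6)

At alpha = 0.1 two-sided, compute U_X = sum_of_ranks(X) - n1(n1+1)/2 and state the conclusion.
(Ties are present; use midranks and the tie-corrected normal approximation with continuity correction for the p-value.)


Step 1: Combine and sort all 14 observations; assign midranks.
sorted (value, group): (6,Y), (8,X), (11,X), (14,X), (15,X), (15,Y), (19,X), (21,Y), (22,Y), (24,X), (25,Y), (26,X), (29,Y), (30,X)
ranks: 6->1, 8->2, 11->3, 14->4, 15->5.5, 15->5.5, 19->7, 21->8, 22->9, 24->10, 25->11, 26->12, 29->13, 30->14
Step 2: Rank sum for X: R1 = 2 + 3 + 4 + 5.5 + 7 + 10 + 12 + 14 = 57.5.
Step 3: U_X = R1 - n1(n1+1)/2 = 57.5 - 8*9/2 = 57.5 - 36 = 21.5.
       U_Y = n1*n2 - U_X = 48 - 21.5 = 26.5.
Step 4: Ties are present, so use the tie-corrected normal approximation (with continuity correction) for the p-value.
Step 5: p-value = 0.796034; compare to alpha = 0.1. fail to reject H0.

U_X = 21.5, p = 0.796034, fail to reject H0 at alpha = 0.1.


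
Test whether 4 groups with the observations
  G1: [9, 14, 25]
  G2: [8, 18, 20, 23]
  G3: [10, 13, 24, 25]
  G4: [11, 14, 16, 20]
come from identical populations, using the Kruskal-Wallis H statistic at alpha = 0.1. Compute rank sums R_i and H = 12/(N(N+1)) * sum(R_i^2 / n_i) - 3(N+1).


Step 1: Combine all N = 15 observations and assign midranks.
sorted (value, group, rank): (8,G2,1), (9,G1,2), (10,G3,3), (11,G4,4), (13,G3,5), (14,G1,6.5), (14,G4,6.5), (16,G4,8), (18,G2,9), (20,G2,10.5), (20,G4,10.5), (23,G2,12), (24,G3,13), (25,G1,14.5), (25,G3,14.5)
Step 2: Sum ranks within each group.
R_1 = 23 (n_1 = 3)
R_2 = 32.5 (n_2 = 4)
R_3 = 35.5 (n_3 = 4)
R_4 = 29 (n_4 = 4)
Step 3: H = 12/(N(N+1)) * sum(R_i^2/n_i) - 3(N+1)
     = 12/(15*16) * (23^2/3 + 32.5^2/4 + 35.5^2/4 + 29^2/4) - 3*16
     = 0.050000 * 965.708 - 48
     = 0.285417.
Step 4: Ties present; correction factor C = 1 - 18/(15^3 - 15) = 0.994643. Corrected H = 0.285417 / 0.994643 = 0.286954.
Step 5: Under H0, H ~ chi^2(3); p-value = 0.962463.
Step 6: alpha = 0.1. fail to reject H0.

H = 0.2870, df = 3, p = 0.962463, fail to reject H0.


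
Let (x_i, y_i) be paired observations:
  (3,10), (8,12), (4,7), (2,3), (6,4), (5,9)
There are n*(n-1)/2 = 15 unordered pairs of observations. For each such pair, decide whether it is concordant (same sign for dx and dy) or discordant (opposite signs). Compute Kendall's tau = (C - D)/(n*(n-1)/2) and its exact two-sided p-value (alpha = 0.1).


Step 1: Enumerate the 15 unordered pairs (i,j) with i<j and classify each by sign(x_j-x_i) * sign(y_j-y_i).
  (1,2):dx=+5,dy=+2->C; (1,3):dx=+1,dy=-3->D; (1,4):dx=-1,dy=-7->C; (1,5):dx=+3,dy=-6->D
  (1,6):dx=+2,dy=-1->D; (2,3):dx=-4,dy=-5->C; (2,4):dx=-6,dy=-9->C; (2,5):dx=-2,dy=-8->C
  (2,6):dx=-3,dy=-3->C; (3,4):dx=-2,dy=-4->C; (3,5):dx=+2,dy=-3->D; (3,6):dx=+1,dy=+2->C
  (4,5):dx=+4,dy=+1->C; (4,6):dx=+3,dy=+6->C; (5,6):dx=-1,dy=+5->D
Step 2: C = 10, D = 5, total pairs = 15.
Step 3: tau = (C - D)/(n(n-1)/2) = (10 - 5)/15 = 0.333333.
Step 4: Exact two-sided p-value (enumerate n! = 720 permutations of y under H0): p = 0.469444.
Step 5: alpha = 0.1. fail to reject H0.

tau_b = 0.3333 (C=10, D=5), p = 0.469444, fail to reject H0.


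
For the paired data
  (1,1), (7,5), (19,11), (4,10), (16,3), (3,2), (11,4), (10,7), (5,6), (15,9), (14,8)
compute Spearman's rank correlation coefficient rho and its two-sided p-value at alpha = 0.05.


Step 1: Rank x and y separately (midranks; no ties here).
rank(x): 1->1, 7->5, 19->11, 4->3, 16->10, 3->2, 11->7, 10->6, 5->4, 15->9, 14->8
rank(y): 1->1, 5->5, 11->11, 10->10, 3->3, 2->2, 4->4, 7->7, 6->6, 9->9, 8->8
Step 2: d_i = R_x(i) - R_y(i); compute d_i^2.
  (1-1)^2=0, (5-5)^2=0, (11-11)^2=0, (3-10)^2=49, (10-3)^2=49, (2-2)^2=0, (7-4)^2=9, (6-7)^2=1, (4-6)^2=4, (9-9)^2=0, (8-8)^2=0
sum(d^2) = 112.
Step 3: rho = 1 - 6*112 / (11*(11^2 - 1)) = 1 - 672/1320 = 0.490909.
Step 4: Under H0, t = rho * sqrt((n-2)/(1-rho^2)) = 1.6904 ~ t(9).
Step 5: Two-sided p-value from the t-distribution with 9 df = 0.125204.
Step 6: alpha = 0.05. fail to reject H0.

rho = 0.4909, p = 0.125204, fail to reject H0 at alpha = 0.05.


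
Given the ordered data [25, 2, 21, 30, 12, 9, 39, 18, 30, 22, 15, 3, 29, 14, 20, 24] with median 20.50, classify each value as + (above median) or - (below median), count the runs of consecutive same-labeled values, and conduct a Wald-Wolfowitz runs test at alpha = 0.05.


Step 1: Compute median = 20.50; label A = above, B = below.
Labels in order: ABAABBABAABBABBA  (n_A = 8, n_B = 8)
Step 2: Count runs R = 11.
Step 3: Under H0 (random ordering), E[R] = 2*n_A*n_B/(n_A+n_B) + 1 = 2*8*8/16 + 1 = 9.0000.
        Var[R] = 2*n_A*n_B*(2*n_A*n_B - n_A - n_B) / ((n_A+n_B)^2 * (n_A+n_B-1)) = 14336/3840 = 3.7333.
        SD[R] = 1.9322.
Step 4: Continuity-corrected z = (R - 0.5 - E[R]) / SD[R] = (11 - 0.5 - 9.0000) / 1.9322 = 0.7763.
Step 5: Two-sided p-value via normal approximation = 2*(1 - Phi(|z|)) = 0.437558.
Step 6: alpha = 0.05. fail to reject H0.

R = 11, z = 0.7763, p = 0.437558, fail to reject H0.


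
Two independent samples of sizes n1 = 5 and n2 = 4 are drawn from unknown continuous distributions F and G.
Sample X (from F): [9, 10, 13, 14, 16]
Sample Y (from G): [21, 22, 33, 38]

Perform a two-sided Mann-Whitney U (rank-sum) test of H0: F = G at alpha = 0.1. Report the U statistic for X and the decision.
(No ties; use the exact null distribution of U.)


Step 1: Combine and sort all 9 observations; assign midranks.
sorted (value, group): (9,X), (10,X), (13,X), (14,X), (16,X), (21,Y), (22,Y), (33,Y), (38,Y)
ranks: 9->1, 10->2, 13->3, 14->4, 16->5, 21->6, 22->7, 33->8, 38->9
Step 2: Rank sum for X: R1 = 1 + 2 + 3 + 4 + 5 = 15.
Step 3: U_X = R1 - n1(n1+1)/2 = 15 - 5*6/2 = 15 - 15 = 0.
       U_Y = n1*n2 - U_X = 20 - 0 = 20.
Step 4: No ties, so the exact null distribution of U (based on enumerating the C(9,5) = 126 equally likely rank assignments) gives the two-sided p-value.
Step 5: p-value = 0.015873; compare to alpha = 0.1. reject H0.

U_X = 0, p = 0.015873, reject H0 at alpha = 0.1.


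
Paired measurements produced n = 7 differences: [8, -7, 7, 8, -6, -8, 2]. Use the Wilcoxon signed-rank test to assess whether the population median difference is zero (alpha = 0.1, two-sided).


Step 1: Drop any zero differences (none here) and take |d_i|.
|d| = [8, 7, 7, 8, 6, 8, 2]
Step 2: Midrank |d_i| (ties get averaged ranks).
ranks: |8|->6, |7|->3.5, |7|->3.5, |8|->6, |6|->2, |8|->6, |2|->1
Step 3: Attach original signs; sum ranks with positive sign and with negative sign.
W+ = 6 + 3.5 + 6 + 1 = 16.5
W- = 3.5 + 2 + 6 = 11.5
(Check: W+ + W- = 28 should equal n(n+1)/2 = 28.)
Step 4: Test statistic W = min(W+, W-) = 11.5.
Step 5: Ties in |d|, so use the tie-corrected normal approximation.
        E[W] = n(n+1)/4 = 7*8/4 = 14.
        Tie groups: |d|=7 (t=2), |d|=8 (t=3); sum(t^3 - t) = 30.
        Var[W] = n(n+1)(2n+1)/24 - sum(t^3-t)/48 = 840/24 - 30/48 = 34.375.
        z = (W - E[W]) / sqrt(Var[W]) = (11.5 - 14) / 5.8630 = -0.4264.
        Two-sided p = 2*Phi(z) = 0.669815.
Step 6: alpha = 0.1. fail to reject H0.

W+ = 16.5, W- = 11.5, W = min = 11.5, p = 0.669815, fail to reject H0.


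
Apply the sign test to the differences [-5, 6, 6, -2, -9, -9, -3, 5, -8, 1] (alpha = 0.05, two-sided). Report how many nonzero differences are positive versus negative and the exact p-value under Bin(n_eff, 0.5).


Step 1: Discard zero differences. Original n = 10; n_eff = number of nonzero differences = 10.
Nonzero differences (with sign): -5, +6, +6, -2, -9, -9, -3, +5, -8, +1
Step 2: Count signs: positive = 4, negative = 6.
Step 3: Under H0: P(positive) = 0.5, so the number of positives S ~ Bin(10, 0.5).
Step 4: Two-sided exact p-value = sum of Bin(10,0.5) probabilities at or below the observed probability = 0.753906.
Step 5: alpha = 0.05. fail to reject H0.

n_eff = 10, pos = 4, neg = 6, p = 0.753906, fail to reject H0.


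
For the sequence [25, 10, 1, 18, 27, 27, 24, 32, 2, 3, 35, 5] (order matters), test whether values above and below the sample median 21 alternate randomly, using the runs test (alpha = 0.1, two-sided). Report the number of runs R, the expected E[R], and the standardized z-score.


Step 1: Compute median = 21; label A = above, B = below.
Labels in order: ABBBAAAABBAB  (n_A = 6, n_B = 6)
Step 2: Count runs R = 6.
Step 3: Under H0 (random ordering), E[R] = 2*n_A*n_B/(n_A+n_B) + 1 = 2*6*6/12 + 1 = 7.0000.
        Var[R] = 2*n_A*n_B*(2*n_A*n_B - n_A - n_B) / ((n_A+n_B)^2 * (n_A+n_B-1)) = 4320/1584 = 2.7273.
        SD[R] = 1.6514.
Step 4: Continuity-corrected z = (R + 0.5 - E[R]) / SD[R] = (6 + 0.5 - 7.0000) / 1.6514 = -0.3028.
Step 5: Two-sided p-value via normal approximation = 2*(1 - Phi(|z|)) = 0.762069.
Step 6: alpha = 0.1. fail to reject H0.

R = 6, z = -0.3028, p = 0.762069, fail to reject H0.


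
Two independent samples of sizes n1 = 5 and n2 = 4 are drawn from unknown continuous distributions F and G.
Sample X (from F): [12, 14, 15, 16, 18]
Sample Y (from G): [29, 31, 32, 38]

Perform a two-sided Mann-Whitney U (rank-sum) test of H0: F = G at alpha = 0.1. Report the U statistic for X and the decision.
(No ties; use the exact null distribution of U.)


Step 1: Combine and sort all 9 observations; assign midranks.
sorted (value, group): (12,X), (14,X), (15,X), (16,X), (18,X), (29,Y), (31,Y), (32,Y), (38,Y)
ranks: 12->1, 14->2, 15->3, 16->4, 18->5, 29->6, 31->7, 32->8, 38->9
Step 2: Rank sum for X: R1 = 1 + 2 + 3 + 4 + 5 = 15.
Step 3: U_X = R1 - n1(n1+1)/2 = 15 - 5*6/2 = 15 - 15 = 0.
       U_Y = n1*n2 - U_X = 20 - 0 = 20.
Step 4: No ties, so the exact null distribution of U (based on enumerating the C(9,5) = 126 equally likely rank assignments) gives the two-sided p-value.
Step 5: p-value = 0.015873; compare to alpha = 0.1. reject H0.

U_X = 0, p = 0.015873, reject H0 at alpha = 0.1.


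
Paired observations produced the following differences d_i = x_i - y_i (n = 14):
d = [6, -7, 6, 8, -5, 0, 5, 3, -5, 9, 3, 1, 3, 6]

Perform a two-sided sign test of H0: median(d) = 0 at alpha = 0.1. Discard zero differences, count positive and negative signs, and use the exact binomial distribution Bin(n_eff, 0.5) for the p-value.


Step 1: Discard zero differences. Original n = 14; n_eff = number of nonzero differences = 13.
Nonzero differences (with sign): +6, -7, +6, +8, -5, +5, +3, -5, +9, +3, +1, +3, +6
Step 2: Count signs: positive = 10, negative = 3.
Step 3: Under H0: P(positive) = 0.5, so the number of positives S ~ Bin(13, 0.5).
Step 4: Two-sided exact p-value = sum of Bin(13,0.5) probabilities at or below the observed probability = 0.092285.
Step 5: alpha = 0.1. reject H0.

n_eff = 13, pos = 10, neg = 3, p = 0.092285, reject H0.


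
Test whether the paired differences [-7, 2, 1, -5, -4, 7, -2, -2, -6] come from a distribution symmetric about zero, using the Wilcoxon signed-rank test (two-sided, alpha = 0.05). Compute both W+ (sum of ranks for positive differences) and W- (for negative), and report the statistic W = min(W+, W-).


Step 1: Drop any zero differences (none here) and take |d_i|.
|d| = [7, 2, 1, 5, 4, 7, 2, 2, 6]
Step 2: Midrank |d_i| (ties get averaged ranks).
ranks: |7|->8.5, |2|->3, |1|->1, |5|->6, |4|->5, |7|->8.5, |2|->3, |2|->3, |6|->7
Step 3: Attach original signs; sum ranks with positive sign and with negative sign.
W+ = 3 + 1 + 8.5 = 12.5
W- = 8.5 + 6 + 5 + 3 + 3 + 7 = 32.5
(Check: W+ + W- = 45 should equal n(n+1)/2 = 45.)
Step 4: Test statistic W = min(W+, W-) = 12.5.
Step 5: Ties in |d|, so use the tie-corrected normal approximation.
        E[W] = n(n+1)/4 = 9*10/4 = 22.5.
        Tie groups: |d|=2 (t=3), |d|=7 (t=2); sum(t^3 - t) = 30.
        Var[W] = n(n+1)(2n+1)/24 - sum(t^3-t)/48 = 1710/24 - 30/48 = 70.625.
        z = (W - E[W]) / sqrt(Var[W]) = (12.5 - 22.5) / 8.4039 = -1.1899.
        Two-sided p = 2*Phi(z) = 0.234075.
Step 6: alpha = 0.05. fail to reject H0.

W+ = 12.5, W- = 32.5, W = min = 12.5, p = 0.234075, fail to reject H0.


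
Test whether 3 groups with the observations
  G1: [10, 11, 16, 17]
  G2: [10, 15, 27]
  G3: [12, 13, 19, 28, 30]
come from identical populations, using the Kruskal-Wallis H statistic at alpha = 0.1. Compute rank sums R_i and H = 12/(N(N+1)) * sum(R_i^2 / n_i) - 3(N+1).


Step 1: Combine all N = 12 observations and assign midranks.
sorted (value, group, rank): (10,G1,1.5), (10,G2,1.5), (11,G1,3), (12,G3,4), (13,G3,5), (15,G2,6), (16,G1,7), (17,G1,8), (19,G3,9), (27,G2,10), (28,G3,11), (30,G3,12)
Step 2: Sum ranks within each group.
R_1 = 19.5 (n_1 = 4)
R_2 = 17.5 (n_2 = 3)
R_3 = 41 (n_3 = 5)
Step 3: H = 12/(N(N+1)) * sum(R_i^2/n_i) - 3(N+1)
     = 12/(12*13) * (19.5^2/4 + 17.5^2/3 + 41^2/5) - 3*13
     = 0.076923 * 533.346 - 39
     = 2.026603.
Step 4: Ties present; correction factor C = 1 - 6/(12^3 - 12) = 0.996503. Corrected H = 2.026603 / 0.996503 = 2.033713.
Step 5: Under H0, H ~ chi^2(2); p-value = 0.361730.
Step 6: alpha = 0.1. fail to reject H0.

H = 2.0337, df = 2, p = 0.361730, fail to reject H0.


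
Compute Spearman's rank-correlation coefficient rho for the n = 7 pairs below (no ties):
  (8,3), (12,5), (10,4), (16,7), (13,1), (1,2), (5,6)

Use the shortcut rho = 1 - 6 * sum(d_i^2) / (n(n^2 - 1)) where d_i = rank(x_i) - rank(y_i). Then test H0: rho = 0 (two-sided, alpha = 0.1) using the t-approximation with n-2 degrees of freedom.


Step 1: Rank x and y separately (midranks; no ties here).
rank(x): 8->3, 12->5, 10->4, 16->7, 13->6, 1->1, 5->2
rank(y): 3->3, 5->5, 4->4, 7->7, 1->1, 2->2, 6->6
Step 2: d_i = R_x(i) - R_y(i); compute d_i^2.
  (3-3)^2=0, (5-5)^2=0, (4-4)^2=0, (7-7)^2=0, (6-1)^2=25, (1-2)^2=1, (2-6)^2=16
sum(d^2) = 42.
Step 3: rho = 1 - 6*42 / (7*(7^2 - 1)) = 1 - 252/336 = 0.250000.
Step 4: Under H0, t = rho * sqrt((n-2)/(1-rho^2)) = 0.5774 ~ t(5).
Step 5: Two-sided p-value from the t-distribution with 5 df = 0.588724.
Step 6: alpha = 0.1. fail to reject H0.

rho = 0.2500, p = 0.588724, fail to reject H0 at alpha = 0.1.


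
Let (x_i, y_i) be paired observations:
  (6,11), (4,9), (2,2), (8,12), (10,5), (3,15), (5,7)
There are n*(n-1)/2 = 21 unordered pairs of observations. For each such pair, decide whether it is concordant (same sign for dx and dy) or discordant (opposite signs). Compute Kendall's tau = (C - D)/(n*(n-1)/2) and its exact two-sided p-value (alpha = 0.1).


Step 1: Enumerate the 21 unordered pairs (i,j) with i<j and classify each by sign(x_j-x_i) * sign(y_j-y_i).
  (1,2):dx=-2,dy=-2->C; (1,3):dx=-4,dy=-9->C; (1,4):dx=+2,dy=+1->C; (1,5):dx=+4,dy=-6->D
  (1,6):dx=-3,dy=+4->D; (1,7):dx=-1,dy=-4->C; (2,3):dx=-2,dy=-7->C; (2,4):dx=+4,dy=+3->C
  (2,5):dx=+6,dy=-4->D; (2,6):dx=-1,dy=+6->D; (2,7):dx=+1,dy=-2->D; (3,4):dx=+6,dy=+10->C
  (3,5):dx=+8,dy=+3->C; (3,6):dx=+1,dy=+13->C; (3,7):dx=+3,dy=+5->C; (4,5):dx=+2,dy=-7->D
  (4,6):dx=-5,dy=+3->D; (4,7):dx=-3,dy=-5->C; (5,6):dx=-7,dy=+10->D; (5,7):dx=-5,dy=+2->D
  (6,7):dx=+2,dy=-8->D
Step 2: C = 11, D = 10, total pairs = 21.
Step 3: tau = (C - D)/(n(n-1)/2) = (11 - 10)/21 = 0.047619.
Step 4: Exact two-sided p-value (enumerate n! = 5040 permutations of y under H0): p = 1.000000.
Step 5: alpha = 0.1. fail to reject H0.

tau_b = 0.0476 (C=11, D=10), p = 1.000000, fail to reject H0.


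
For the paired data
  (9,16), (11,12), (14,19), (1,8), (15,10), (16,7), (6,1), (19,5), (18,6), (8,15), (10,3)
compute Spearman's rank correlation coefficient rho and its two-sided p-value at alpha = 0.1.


Step 1: Rank x and y separately (midranks; no ties here).
rank(x): 9->4, 11->6, 14->7, 1->1, 15->8, 16->9, 6->2, 19->11, 18->10, 8->3, 10->5
rank(y): 16->10, 12->8, 19->11, 8->6, 10->7, 7->5, 1->1, 5->3, 6->4, 15->9, 3->2
Step 2: d_i = R_x(i) - R_y(i); compute d_i^2.
  (4-10)^2=36, (6-8)^2=4, (7-11)^2=16, (1-6)^2=25, (8-7)^2=1, (9-5)^2=16, (2-1)^2=1, (11-3)^2=64, (10-4)^2=36, (3-9)^2=36, (5-2)^2=9
sum(d^2) = 244.
Step 3: rho = 1 - 6*244 / (11*(11^2 - 1)) = 1 - 1464/1320 = -0.109091.
Step 4: Under H0, t = rho * sqrt((n-2)/(1-rho^2)) = -0.3292 ~ t(9).
Step 5: Two-sided p-value from the t-distribution with 9 df = 0.749509.
Step 6: alpha = 0.1. fail to reject H0.

rho = -0.1091, p = 0.749509, fail to reject H0 at alpha = 0.1.


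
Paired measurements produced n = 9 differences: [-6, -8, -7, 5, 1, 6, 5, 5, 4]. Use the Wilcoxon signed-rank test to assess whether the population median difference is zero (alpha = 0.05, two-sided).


Step 1: Drop any zero differences (none here) and take |d_i|.
|d| = [6, 8, 7, 5, 1, 6, 5, 5, 4]
Step 2: Midrank |d_i| (ties get averaged ranks).
ranks: |6|->6.5, |8|->9, |7|->8, |5|->4, |1|->1, |6|->6.5, |5|->4, |5|->4, |4|->2
Step 3: Attach original signs; sum ranks with positive sign and with negative sign.
W+ = 4 + 1 + 6.5 + 4 + 4 + 2 = 21.5
W- = 6.5 + 9 + 8 = 23.5
(Check: W+ + W- = 45 should equal n(n+1)/2 = 45.)
Step 4: Test statistic W = min(W+, W-) = 21.5.
Step 5: Ties in |d|, so use the tie-corrected normal approximation.
        E[W] = n(n+1)/4 = 9*10/4 = 22.5.
        Tie groups: |d|=5 (t=3), |d|=6 (t=2); sum(t^3 - t) = 30.
        Var[W] = n(n+1)(2n+1)/24 - sum(t^3-t)/48 = 1710/24 - 30/48 = 70.625.
        z = (W - E[W]) / sqrt(Var[W]) = (21.5 - 22.5) / 8.4039 = -0.1190.
        Two-sided p = 2*Phi(z) = 0.905281.
Step 6: alpha = 0.05. fail to reject H0.

W+ = 21.5, W- = 23.5, W = min = 21.5, p = 0.905281, fail to reject H0.
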